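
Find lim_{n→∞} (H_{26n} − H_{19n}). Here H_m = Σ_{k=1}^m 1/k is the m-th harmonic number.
lim = ln(26/19)

Euler-Maclaurin gives H_m = ln m + γ + 1/(2m) + O(1/m^2). The γ and O(1/m) terms cancel in the difference:
  H_{26n} − H_{19n} = ln(26n) − ln(19n) + O(1/n) = ln(26/19) + O(1/n).
Hence the limit is ln(26/19).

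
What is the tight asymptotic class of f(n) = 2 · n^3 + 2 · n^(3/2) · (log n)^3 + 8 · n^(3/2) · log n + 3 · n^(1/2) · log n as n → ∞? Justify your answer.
f(n) ∈ Θ(n^3)

Compare the terms by growth order. For large n, n^a · (log n)^b dominates n^a' · (log n)^b' iff a > a', or (a = a' and b > b'). Ranking the 4 terms shows the dominant one is 2 · n^3. Hence f(n) ∈ Θ(n^3).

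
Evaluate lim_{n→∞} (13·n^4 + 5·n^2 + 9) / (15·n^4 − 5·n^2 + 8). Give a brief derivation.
lim = 13/15

For large n the leading n^4 terms dominate both numerator and denominator. Dividing top and bottom by n^4, every other term tends to 0, leaving 13/15.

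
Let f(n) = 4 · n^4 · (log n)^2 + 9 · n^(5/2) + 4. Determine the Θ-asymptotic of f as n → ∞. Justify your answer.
f(n) ∈ Θ(n^4 · (log n)^2)

Compare the terms by growth order. For large n, n^a · (log n)^b dominates n^a' · (log n)^b' iff a > a', or (a = a' and b > b'). Ranking the 3 terms shows the dominant one is 4 · n^4 · (log n)^2. Hence f(n) ∈ Θ(n^4 · (log n)^2).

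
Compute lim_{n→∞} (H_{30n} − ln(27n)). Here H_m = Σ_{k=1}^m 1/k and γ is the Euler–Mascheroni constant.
lim = ln(10/9) + γ

By Euler-Maclaurin, H_m = ln m + γ + O(1/m). So
  H_{30n} − ln(27n) = ln(30n) + γ − ln(27n) + O(1/n)
                       = ln(30/27) + γ + O(1/n).
Hence the limit is ln(30/27) + γ (= ln(10/9)).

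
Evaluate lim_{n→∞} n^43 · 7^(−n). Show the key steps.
lim = 0

Exponentials with base > 1 dominate every fixed polynomial: for any fixed c, n^c / 7^n → 0 as n → ∞ (e.g. by the ratio test, or by writing 7^n = e^(n ln 7) and noting e^(n ln 7) / n^c → ∞). Hence n^43 · 7^(−n) = n^43 / 7^n → 0.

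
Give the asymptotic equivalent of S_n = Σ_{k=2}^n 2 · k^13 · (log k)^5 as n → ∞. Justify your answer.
S_n ~ n^14 · (log n)^5 / 7

By integral comparison, S_n = ∫_1^n 2 · x^13 · (log x)^5 dx + O(n^13 · (log n)^5). For the integral, the leading term of ∫_1^n x^13 (log x)^5 dx is n^14/14 · (log n)^5 (by repeated integration by parts; each step lowers the log-exponent and produces a relatively O(1/log n) correction). Hence S_n ~ n^14 · (log n)^5 / 7.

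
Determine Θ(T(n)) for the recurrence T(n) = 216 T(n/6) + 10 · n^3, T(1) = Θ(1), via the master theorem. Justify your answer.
T(n) = Θ(n^3 log n)

log_6 216 = 3, and f(n) = 10 · n^3 = Θ(n^(log_6 216)). This is Case 2 of the master theorem: T(n) = Θ(f(n) · log n) = Θ(n^3 log n).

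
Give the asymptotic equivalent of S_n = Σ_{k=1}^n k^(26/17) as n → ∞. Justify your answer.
S_n ~ (17/43) · n^(43/17)

Integral comparison: Σ_{k=1}^n k^(26/17) = ∫_0^n x^(26/17) dx + O(n^(26/17)). The integral is n^(1 + 26/17) / (1 + 26/17) = n^((26+17)/17) / ((26+17)/17) = (17/43) · n^(43/17).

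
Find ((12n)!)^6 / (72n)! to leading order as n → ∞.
((12n)!)^6/(72n)! ~ ((2π·12n)^(5/2) / sqrt(6)) · 6^(−6·12n)  →  0

Write N = 12n. Stirling: N! ~ sqrt(2π N)(N/e)^N and (6N)! ~ sqrt(2π·6N)·(6N/e)^(6N).
  (N!)^6/(6N)! ~ (2π N)^(6/2) (N/e)^(6N) / [sqrt(2π·6N) (6N/e)^(6N)]
     = (2π N)^(6/2) / sqrt(2π·6N) · (N/(6N))^(6N)
     = (2π N)^((6−1)/2) / sqrt(6) · 6^(−6N).
Since 6^6 > 1, the factor 6^(−6N) decays exponentially, so the ratio → 0. Substituting N = 12n gives the stated form.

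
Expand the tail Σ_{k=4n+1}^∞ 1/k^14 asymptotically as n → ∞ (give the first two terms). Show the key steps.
Σ_{k>4n} 1/k^14 = 1/(13 · (4n)^13) − 1/(2 · (4n)^14) + O(1/(4n)^15)

Compare to the integral: ∫_{4n}^∞ x^(−14) dx = [−x^(−13)/13]_{4n}^∞ = 1/((14−1)·(4n)^13). The Euler-Maclaurin correction adds −f(4n)/2 = −1/(2·(4n)^14). Euler-Maclaurin then gives
  Σ_{k>4n} 1/k^14 = ∫_{4n}^∞ dx/x^14 − 1/(2·(4n)^14) + O(1/(4n)^15).
(Equivalently this is ζ(14) − Σ_{k≤4n} 1/k^14.)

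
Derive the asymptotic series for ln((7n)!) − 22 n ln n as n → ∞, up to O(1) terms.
ln((7n)!) − 22 n ln n = −15 n ln n + 7(ln 7 − 1) n + (1/2) ln(2π·7n) + O(1/n)

Stirling: ln((7n)!) = 7n ln(7n) − 7n + (1/2) ln(2π·7n) + O(1/n).
Expand 7n ln(7n) = 7n (ln n + ln 7) = 7n ln n + 7n ln 7.
Subtract 22n ln n: leading term is (7 − 22) n ln n = −15 n ln n. The next term is 7n ln 7 − 7n = 7(ln 7 − 1) n. Then the (1/2) ln(2π·7n) correction.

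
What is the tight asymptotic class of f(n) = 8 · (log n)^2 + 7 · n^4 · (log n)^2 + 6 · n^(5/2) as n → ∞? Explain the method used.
f(n) ∈ Θ(n^4 · (log n)^2)

Compare the terms by growth order. For large n, n^a · (log n)^b dominates n^a' · (log n)^b' iff a > a', or (a = a' and b > b'). Ranking the 3 terms shows the dominant one is 7 · n^4 · (log n)^2. Hence f(n) ∈ Θ(n^4 · (log n)^2).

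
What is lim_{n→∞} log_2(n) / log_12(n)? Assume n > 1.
lim = ln(12) / ln(2) = log_2(12)

Change of base: log_2(n) = ln n / ln 2 and log_12(n) = ln n / ln 12. The ratio is (ln n / ln 2) · (ln 12 / ln n) = ln 12 / ln 2, a constant independent of n. So the limit is ln 12 / ln 2 = log_2(12).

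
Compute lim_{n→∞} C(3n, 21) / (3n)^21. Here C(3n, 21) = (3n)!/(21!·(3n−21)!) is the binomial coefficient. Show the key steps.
lim = 1/21! = 1/51090942171709440000

With N = 3n → ∞: C(N, 21) / N^21 = [N(N−1)…(N−20)] / (21! · N^21) = (1/21!) · 1 · (1 − 1/(3n)) · … · (1 − 20/(3n)). Each factor → 1 as N → ∞, so the limit is 1/21! = 1/51090942171709440000.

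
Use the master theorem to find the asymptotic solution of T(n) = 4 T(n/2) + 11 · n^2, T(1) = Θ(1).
T(n) = Θ(n^2 log n)

log_2 4 = 2, and f(n) = 11 · n^2 = Θ(n^(log_2 4)). This is Case 2 of the master theorem: T(n) = Θ(f(n) · log n) = Θ(n^2 log n).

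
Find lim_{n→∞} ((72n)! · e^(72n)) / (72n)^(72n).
lim = ∞

Stirling: (72n)! ~ sqrt(2π·72n) · (72n/e)^(72n). Hence
  (72n)! · e^(72n) / (72n)^(72n) ~ sqrt(2π·72n) = sqrt(2π·72) · sqrt(n) → ∞.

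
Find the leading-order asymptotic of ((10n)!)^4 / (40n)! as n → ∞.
((10n)!)^4/(40n)! ~ ((2π·10n)^(3/2) / 2) · 4^(−4·10n)  →  0

Write N = 10n. Stirling: N! ~ sqrt(2π N)(N/e)^N and (4N)! ~ sqrt(2π·4N)·(4N/e)^(4N).
  (N!)^4/(4N)! ~ (2π N)^(4/2) (N/e)^(4N) / [sqrt(2π·4N) (4N/e)^(4N)]
     = (2π N)^(4/2) / sqrt(2π·4N) · (N/(4N))^(4N)
     = (2π N)^((4−1)/2) / 2 · 4^(−4N).
Since 4^4 > 1, the factor 4^(−4N) decays exponentially, so the ratio → 0. Substituting N = 10n gives the stated form.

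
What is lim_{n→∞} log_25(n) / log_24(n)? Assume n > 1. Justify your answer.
lim = ln(24) / ln(25) = log_25(24)

Change of base: log_25(n) = ln n / ln 25 and log_24(n) = ln n / ln 24. The ratio is (ln n / ln 25) · (ln 24 / ln n) = ln 24 / ln 25, a constant independent of n. So the limit is ln 24 / ln 25 = log_25(24).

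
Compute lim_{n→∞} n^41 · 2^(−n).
lim = 0

Exponentials with base > 1 dominate every fixed polynomial: for any fixed c, n^c / 2^n → 0 as n → ∞ (e.g. by the ratio test, or by writing 2^n = e^(n ln 2) and noting e^(n ln 2) / n^c → ∞). Hence n^41 · 2^(−n) = n^41 / 2^n → 0.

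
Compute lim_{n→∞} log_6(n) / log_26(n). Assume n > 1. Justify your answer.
lim = ln(26) / ln(6) = log_6(26)

Change of base: log_6(n) = ln n / ln 6 and log_26(n) = ln n / ln 26. The ratio is (ln n / ln 6) · (ln 26 / ln n) = ln 26 / ln 6, a constant independent of n. So the limit is ln 26 / ln 6 = log_6(26).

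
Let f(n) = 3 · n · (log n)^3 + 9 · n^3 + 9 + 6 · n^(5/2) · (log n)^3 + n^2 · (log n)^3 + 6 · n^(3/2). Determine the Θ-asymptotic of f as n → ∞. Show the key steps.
f(n) ∈ Θ(n^3)

Compare the terms by growth order. For large n, n^a · (log n)^b dominates n^a' · (log n)^b' iff a > a', or (a = a' and b > b'). Ranking the 6 terms shows the dominant one is 9 · n^3. Hence f(n) ∈ Θ(n^3).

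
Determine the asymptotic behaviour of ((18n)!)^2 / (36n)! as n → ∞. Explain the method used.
((18n)!)^2/(36n)! ~ ((2π·18n)^(1/2) / sqrt(2)) · 2^(−2·18n)  →  0

Write N = 18n. Stirling: N! ~ sqrt(2π N)(N/e)^N and (2N)! ~ sqrt(2π·2N)·(2N/e)^(2N).
  (N!)^2/(2N)! ~ (2π N)^(2/2) (N/e)^(2N) / [sqrt(2π·2N) (2N/e)^(2N)]
     = (2π N)^(2/2) / sqrt(2π·2N) · (N/(2N))^(2N)
     = (2π N)^((2−1)/2) / sqrt(2) · 2^(−2N).
Since 2^2 > 1, the factor 2^(−2N) decays exponentially, so the ratio → 0. Substituting N = 18n gives the stated form.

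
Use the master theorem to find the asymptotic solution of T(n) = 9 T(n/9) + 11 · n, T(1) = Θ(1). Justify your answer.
T(n) = Θ(n log n)

log_9 9 = 1, and f(n) = 11 · n = Θ(n^(log_9 9)). This is Case 2 of the master theorem: T(n) = Θ(f(n) · log n) = Θ(n log n).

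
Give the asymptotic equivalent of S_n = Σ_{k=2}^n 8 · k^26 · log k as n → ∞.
S_n ~ 8 · n^27 log n / 27 − 8 · n^27 / 729

By integral comparison, S_n = ∫_1^n 8 · x^26 · log x dx + O(n^26 · log n). For the integral, ∫ x^26 log x dx = n^27 log n / 27 − n^27/729 (integration by parts). Hence S_n ~ 8 · n^27 log n / 27 − 8 · n^27 / 729.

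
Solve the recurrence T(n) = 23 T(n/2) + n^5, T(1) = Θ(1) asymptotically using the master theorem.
T(n) = Θ(n^5)

log_2 23 ≈ 4.524. f(n) = n^5 dominates n^(log_2 23) since 5 > 4.524, and the regularity condition a·f(n/b) = 23·(n/2)^5 = (23/32)·n^5 ≤ c·f(n) holds with c = 23/32 ≈ 0.719 < 1. So this is Case 3: T(n) = Θ(f(n)) = Θ(n^5).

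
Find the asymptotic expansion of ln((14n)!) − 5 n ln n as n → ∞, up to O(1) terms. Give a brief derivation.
ln((14n)!) − 5 n ln n = 9 n ln n + 14(ln 14 − 1) n + (1/2) ln(2π·14n) + O(1/n)

Stirling: ln((14n)!) = 14n ln(14n) − 14n + (1/2) ln(2π·14n) + O(1/n).
Expand 14n ln(14n) = 14n (ln n + ln 14) = 14n ln n + 14n ln 14.
Subtract 5n ln n: leading term is (14 − 5) n ln n = 9 n ln n. The next term is 14n ln 14 − 14n = 14(ln 14 − 1) n. Then the (1/2) ln(2π·14n) correction.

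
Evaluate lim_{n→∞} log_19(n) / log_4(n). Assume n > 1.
lim = ln(4) / ln(19) = log_19(4)

Change of base: log_19(n) = ln n / ln 19 and log_4(n) = ln n / ln 4. The ratio is (ln n / ln 19) · (ln 4 / ln n) = ln 4 / ln 19, a constant independent of n. So the limit is ln 4 / ln 19 = log_19(4).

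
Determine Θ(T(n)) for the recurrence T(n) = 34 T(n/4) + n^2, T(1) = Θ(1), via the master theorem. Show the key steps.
T(n) = Θ(n^(log_4 34))

Master theorem: compare f(n) = n^2 to n^(log_4 34) where log_4 34 ≈ 2.544. Since 2 < log_4 34, we have f(n) = O(n^(log_4 34 − ε)) for some ε > 0 — Case 1. Hence T(n) = Θ(n^(log_4 34)).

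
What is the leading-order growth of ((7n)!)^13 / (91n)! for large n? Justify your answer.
((7n)!)^13/(91n)! ~ ((2π·7n)^(12/2) / sqrt(13)) · 13^(−13·7n)  →  0

Write N = 7n. Stirling: N! ~ sqrt(2π N)(N/e)^N and (13N)! ~ sqrt(2π·13N)·(13N/e)^(13N).
  (N!)^13/(13N)! ~ (2π N)^(13/2) (N/e)^(13N) / [sqrt(2π·13N) (13N/e)^(13N)]
     = (2π N)^(13/2) / sqrt(2π·13N) · (N/(13N))^(13N)
     = (2π N)^((13−1)/2) / sqrt(13) · 13^(−13N).
Since 13^13 > 1, the factor 13^(−13N) decays exponentially, so the ratio → 0. Substituting N = 7n gives the stated form.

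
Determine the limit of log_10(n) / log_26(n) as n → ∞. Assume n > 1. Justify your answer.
lim = ln(26) / ln(10) = log_10(26)

Change of base: log_10(n) = ln n / ln 10 and log_26(n) = ln n / ln 26. The ratio is (ln n / ln 10) · (ln 26 / ln n) = ln 26 / ln 10, a constant independent of n. So the limit is ln 26 / ln 10 = log_10(26).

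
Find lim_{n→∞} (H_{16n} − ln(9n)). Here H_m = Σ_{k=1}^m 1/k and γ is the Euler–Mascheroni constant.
lim = ln(16/9) + γ

By Euler-Maclaurin, H_m = ln m + γ + O(1/m). So
  H_{16n} − ln(9n) = ln(16n) + γ − ln(9n) + O(1/n)
                       = ln(16/9) + γ + O(1/n).
Hence the limit is ln(16/9) + γ.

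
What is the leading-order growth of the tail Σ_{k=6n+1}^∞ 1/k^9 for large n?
Σ_{k>6n} 1/k^9 ~ 1/(8 · (6n)^8)

Compare to the integral: ∫_{6n}^∞ x^(−9) dx = [−x^(−8)/8]_{6n}^∞ = 1/((9−1)·(6n)^8). Euler-Maclaurin then gives
  Σ_{k>6n} 1/k^9 = ∫_{6n}^∞ dx/x^9 − 1/(2·(6n)^9) + O(1/(6n)^10).
(Equivalently this is ζ(9) − Σ_{k≤6n} 1/k^9.)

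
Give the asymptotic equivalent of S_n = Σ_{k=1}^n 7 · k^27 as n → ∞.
S_n ~ n^28 / 4

By integral comparison (Euler-Maclaurin), Σ_{k=1}^n 7 · k^27 = 7 · ∫_0^n x^27 dx + O(n^27) = 7 · n^28/28 = n^28 / 4 + O(n^27). (Equivalently, Faulhaber's formula gives the same leading term.)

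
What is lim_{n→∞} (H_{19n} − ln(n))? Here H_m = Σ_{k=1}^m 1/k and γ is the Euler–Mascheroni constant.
lim = ln 19 + γ

By Euler-Maclaurin, H_m = ln m + γ + O(1/m). So
  H_{19n} − ln(n) = ln(19n) + γ − ln(n) + O(1/n)
                       = ln(19/1) + γ + O(1/n).
Hence the limit is ln(19/1) + γ.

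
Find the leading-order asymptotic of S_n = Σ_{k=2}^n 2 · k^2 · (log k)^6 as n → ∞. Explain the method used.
S_n ~ 2 · n^3 · (log n)^6 / 3

By integral comparison, S_n = ∫_1^n 2 · x^2 · (log x)^6 dx + O(n^2 · (log n)^6). For the integral, the leading term of ∫_1^n x^2 (log x)^6 dx is n^3/3 · (log n)^6 (by repeated integration by parts; each step lowers the log-exponent and produces a relatively O(1/log n) correction). Hence S_n ~ 2 · n^3 · (log n)^6 / 3.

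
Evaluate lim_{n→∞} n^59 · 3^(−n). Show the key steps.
lim = 0

Exponentials with base > 1 dominate every fixed polynomial: for any fixed c, n^c / 3^n → 0 as n → ∞ (e.g. by the ratio test, or by writing 3^n = e^(n ln 3) and noting e^(n ln 3) / n^c → ∞). Hence n^59 · 3^(−n) = n^59 / 3^n → 0.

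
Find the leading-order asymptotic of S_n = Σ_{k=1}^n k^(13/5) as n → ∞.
S_n ~ (5/18) · n^(18/5)

Integral comparison: Σ_{k=1}^n k^(13/5) = ∫_0^n x^(13/5) dx + O(n^(13/5)). The integral is n^(1 + 13/5) / (1 + 13/5) = n^((13+5)/5) / ((13+5)/5) = (5/18) · n^(18/5).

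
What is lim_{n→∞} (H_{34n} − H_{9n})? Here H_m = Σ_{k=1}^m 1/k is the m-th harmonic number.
lim = ln(34/9)

Euler-Maclaurin gives H_m = ln m + γ + 1/(2m) + O(1/m^2). The γ and O(1/m) terms cancel in the difference:
  H_{34n} − H_{9n} = ln(34n) − ln(9n) + O(1/n) = ln(34/9) + O(1/n).
Hence the limit is ln(34/9).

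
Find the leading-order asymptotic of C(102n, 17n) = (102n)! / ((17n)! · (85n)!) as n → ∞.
C(102n, 17n) ~ (46656/3125)^(17n) · sqrt(3/(5π·17n))

Write N = 17n. Apply Stirling to each factorial:
  (6N)! ~ sqrt(2π·6N) · (6N/e)^(6N),
  N! ~ sqrt(2π N) · (N/e)^N,
  (5N)! ~ sqrt(2π·5N) · (5N/e)^(5N).
The exponential factors combine to (6N)^(6N) / (N^N · (5N)^(5N)) = 6^(6N)/5^(5N) = (6^6/5^5)^N = (46656/3125)^N.
The square-root prefactors combine to sqrt(2π·6N) / (sqrt(2π N)·sqrt(2π·5N)) = sqrt(6 / (2π·5·N)) = sqrt(3/(5π·17n)).
Substituting N = 17n: C(102n, 17n) ~ (46656/3125)^(17n) · sqrt(3/(5π·17n)).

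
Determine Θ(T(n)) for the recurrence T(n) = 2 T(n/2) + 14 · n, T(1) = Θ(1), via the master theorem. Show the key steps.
T(n) = Θ(n log n)

log_2 2 = 1, and f(n) = 14 · n = Θ(n^(log_2 2)). This is Case 2 of the master theorem: T(n) = Θ(f(n) · log n) = Θ(n log n).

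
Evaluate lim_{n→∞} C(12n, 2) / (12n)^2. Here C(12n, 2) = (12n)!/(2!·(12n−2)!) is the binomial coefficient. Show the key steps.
lim = 1/2! = 1/2

With N = 12n → ∞: C(N, 2) / N^2 = [N(N−1)…(N−1)] / (2! · N^2) = (1/2!) · 1 · (1 − 1/(12n)). Each factor → 1 as N → ∞, so the limit is 1/2! = 1/2.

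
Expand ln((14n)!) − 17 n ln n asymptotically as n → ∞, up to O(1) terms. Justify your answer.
ln((14n)!) − 17 n ln n = −3 n ln n + 14(ln 14 − 1) n + (1/2) ln(2π·14n) + O(1/n)

Stirling: ln((14n)!) = 14n ln(14n) − 14n + (1/2) ln(2π·14n) + O(1/n).
Expand 14n ln(14n) = 14n (ln n + ln 14) = 14n ln n + 14n ln 14.
Subtract 17n ln n: leading term is (14 − 17) n ln n = −3 n ln n. The next term is 14n ln 14 − 14n = 14(ln 14 − 1) n. Then the (1/2) ln(2π·14n) correction.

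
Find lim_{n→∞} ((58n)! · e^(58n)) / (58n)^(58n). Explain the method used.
lim = ∞

Stirling: (58n)! ~ sqrt(2π·58n) · (58n/e)^(58n). Hence
  (58n)! · e^(58n) / (58n)^(58n) ~ sqrt(2π·58n) = sqrt(2π·58) · sqrt(n) → ∞.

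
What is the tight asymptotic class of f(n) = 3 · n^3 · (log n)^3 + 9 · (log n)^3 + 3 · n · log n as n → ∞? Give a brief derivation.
f(n) ∈ Θ(n^3 · (log n)^3)

Compare the terms by growth order. For large n, n^a · (log n)^b dominates n^a' · (log n)^b' iff a > a', or (a = a' and b > b'). Ranking the 3 terms shows the dominant one is 3 · n^3 · (log n)^3. Hence f(n) ∈ Θ(n^3 · (log n)^3).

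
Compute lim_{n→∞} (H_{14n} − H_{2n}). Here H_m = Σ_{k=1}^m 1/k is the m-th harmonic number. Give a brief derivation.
lim = ln(14/2) = ln 7

Euler-Maclaurin gives H_m = ln m + γ + 1/(2m) + O(1/m^2). The γ and O(1/m) terms cancel in the difference:
  H_{14n} − H_{2n} = ln(14n) − ln(2n) + O(1/n) = ln(14/2) + O(1/n).
Hence the limit is ln(14/2) = ln 7.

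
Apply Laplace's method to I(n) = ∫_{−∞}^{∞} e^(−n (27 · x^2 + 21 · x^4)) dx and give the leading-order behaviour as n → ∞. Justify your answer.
I(n) ~ sqrt(π/(27n))

φ(x) = 27 · x^2 + 21 · x^4 has its unique global minimum at x* = 0 (since φ'(x) = 54x + 84x^3 = 0 only at x = 0 for real x with both coefficients positive, and φ → ∞ as |x| → ∞). At x* = 0, φ(0) = 0 and φ''(0) = 54. Laplace's method then gives
  I(n) ~ sqrt(2π / (n · φ''(0))) · e^(−n φ(0)) = sqrt(2π / (54n)) = sqrt(π/(27n)).
The 21 · x^4 term contributes only at subleading order (an O(1/n) relative correction).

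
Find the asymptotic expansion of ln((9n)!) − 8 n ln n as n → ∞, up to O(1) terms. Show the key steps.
ln((9n)!) − 8 n ln n = n ln n + 9(ln 9 − 1) n + (1/2) ln(2π·9n) + O(1/n)

Stirling: ln((9n)!) = 9n ln(9n) − 9n + (1/2) ln(2π·9n) + O(1/n).
Expand 9n ln(9n) = 9n (ln n + ln 9) = 9n ln n + 9n ln 9.
Subtract 8n ln n: leading term is (9 − 8) n ln n = n ln n. The next term is 9n ln 9 − 9n = 9(ln 9 − 1) n. Then the (1/2) ln(2π·9n) correction.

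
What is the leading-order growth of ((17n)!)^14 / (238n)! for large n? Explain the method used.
((17n)!)^14/(238n)! ~ ((2π·17n)^(13/2) / sqrt(14)) · 14^(−14·17n)  →  0

Write N = 17n. Stirling: N! ~ sqrt(2π N)(N/e)^N and (14N)! ~ sqrt(2π·14N)·(14N/e)^(14N).
  (N!)^14/(14N)! ~ (2π N)^(14/2) (N/e)^(14N) / [sqrt(2π·14N) (14N/e)^(14N)]
     = (2π N)^(14/2) / sqrt(2π·14N) · (N/(14N))^(14N)
     = (2π N)^((14−1)/2) / sqrt(14) · 14^(−14N).
Since 14^14 > 1, the factor 14^(−14N) decays exponentially, so the ratio → 0. Substituting N = 17n gives the stated form.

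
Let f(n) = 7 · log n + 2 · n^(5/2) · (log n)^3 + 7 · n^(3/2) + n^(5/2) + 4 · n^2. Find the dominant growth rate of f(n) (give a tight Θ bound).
f(n) ∈ Θ(n^(5/2) · (log n)^3)

Compare the terms by growth order. For large n, n^a · (log n)^b dominates n^a' · (log n)^b' iff a > a', or (a = a' and b > b'). Ranking the 5 terms shows the dominant one is 2 · n^(5/2) · (log n)^3. Hence f(n) ∈ Θ(n^(5/2) · (log n)^3).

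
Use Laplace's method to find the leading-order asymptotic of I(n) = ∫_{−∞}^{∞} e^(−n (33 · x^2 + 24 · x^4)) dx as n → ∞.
I(n) ~ sqrt(π/(33n))

φ(x) = 33 · x^2 + 24 · x^4 has its unique global minimum at x* = 0 (since φ'(x) = 66x + 96x^3 = 0 only at x = 0 for real x with both coefficients positive, and φ → ∞ as |x| → ∞). At x* = 0, φ(0) = 0 and φ''(0) = 66. Laplace's method then gives
  I(n) ~ sqrt(2π / (n · φ''(0))) · e^(−n φ(0)) = sqrt(2π / (66n)) = sqrt(π/(33n)).
The 24 · x^4 term contributes only at subleading order (an O(1/n) relative correction).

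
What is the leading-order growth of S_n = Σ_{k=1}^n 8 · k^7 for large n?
S_n ~ n^8

By integral comparison (Euler-Maclaurin), Σ_{k=1}^n 8 · k^7 = 8 · ∫_0^n x^7 dx + O(n^7) = 8 · n^8/8 = n^8 + O(n^7). (Equivalently, Faulhaber's formula gives the same leading term.)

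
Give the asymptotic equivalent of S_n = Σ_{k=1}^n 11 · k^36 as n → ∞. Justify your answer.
S_n ~ 11 · n^37 / 37

By integral comparison (Euler-Maclaurin), Σ_{k=1}^n 11 · k^36 = 11 · ∫_0^n x^36 dx + O(n^36) = 11 · n^37/37 + O(n^36). (Equivalently, Faulhaber's formula gives the same leading term.)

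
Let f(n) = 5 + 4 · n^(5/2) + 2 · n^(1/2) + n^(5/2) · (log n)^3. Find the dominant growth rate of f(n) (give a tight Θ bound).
f(n) ∈ Θ(n^(5/2) · (log n)^3)

Compare the terms by growth order. For large n, n^a · (log n)^b dominates n^a' · (log n)^b' iff a > a', or (a = a' and b > b'). Ranking the 4 terms shows the dominant one is n^(5/2) · (log n)^3. Hence f(n) ∈ Θ(n^(5/2) · (log n)^3).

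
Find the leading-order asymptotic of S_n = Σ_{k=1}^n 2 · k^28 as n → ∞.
S_n ~ 2 · n^29 / 29

By integral comparison (Euler-Maclaurin), Σ_{k=1}^n 2 · k^28 = 2 · ∫_0^n x^28 dx + O(n^28) = 2 · n^29/29 + O(n^28). (Equivalently, Faulhaber's formula gives the same leading term.)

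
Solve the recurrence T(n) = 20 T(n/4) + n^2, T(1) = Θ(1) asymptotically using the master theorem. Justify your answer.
T(n) = Θ(n^(log_4 20))

Master theorem: compare f(n) = n^2 to n^(log_4 20) where log_4 20 ≈ 2.161. Since 2 < log_4 20, we have f(n) = O(n^(log_4 20 − ε)) for some ε > 0 — Case 1. Hence T(n) = Θ(n^(log_4 20)).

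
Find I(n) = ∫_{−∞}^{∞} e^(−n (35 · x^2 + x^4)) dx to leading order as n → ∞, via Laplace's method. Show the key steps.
I(n) ~ sqrt(π/(35n))

φ(x) = 35 · x^2 + x^4 has its unique global minimum at x* = 0 (since φ'(x) = 70x + 4x^3 = 0 only at x = 0 for real x with both coefficients positive, and φ → ∞ as |x| → ∞). At x* = 0, φ(0) = 0 and φ''(0) = 70. Laplace's method then gives
  I(n) ~ sqrt(2π / (n · φ''(0))) · e^(−n φ(0)) = sqrt(2π / (70n)) = sqrt(π/(35n)).
The x^4 term contributes only at subleading order (an O(1/n) relative correction).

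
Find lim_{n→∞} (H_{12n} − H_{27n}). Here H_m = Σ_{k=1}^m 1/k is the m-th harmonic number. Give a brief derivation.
lim = ln(12/27) = ln(4/9)

Euler-Maclaurin gives H_m = ln m + γ + 1/(2m) + O(1/m^2). The γ and O(1/m) terms cancel in the difference:
  H_{12n} − H_{27n} = ln(12n) − ln(27n) + O(1/n) = ln(12/27) + O(1/n).
Hence the limit is ln(12/27) = ln(4/9).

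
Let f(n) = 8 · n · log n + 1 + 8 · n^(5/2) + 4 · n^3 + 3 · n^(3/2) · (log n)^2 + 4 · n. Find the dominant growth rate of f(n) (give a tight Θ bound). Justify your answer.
f(n) ∈ Θ(n^3)

Compare the terms by growth order. For large n, n^a · (log n)^b dominates n^a' · (log n)^b' iff a > a', or (a = a' and b > b'). Ranking the 6 terms shows the dominant one is 4 · n^3. Hence f(n) ∈ Θ(n^3).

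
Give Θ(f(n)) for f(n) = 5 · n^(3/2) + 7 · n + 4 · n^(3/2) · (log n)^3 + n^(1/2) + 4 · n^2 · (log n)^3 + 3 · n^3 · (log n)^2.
f(n) ∈ Θ(n^3 · (log n)^2)

Compare the terms by growth order. For large n, n^a · (log n)^b dominates n^a' · (log n)^b' iff a > a', or (a = a' and b > b'). Ranking the 6 terms shows the dominant one is 3 · n^3 · (log n)^2. Hence f(n) ∈ Θ(n^3 · (log n)^2).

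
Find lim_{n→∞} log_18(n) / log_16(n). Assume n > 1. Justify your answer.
lim = ln(16) / ln(18) = log_18(16)

Change of base: log_18(n) = ln n / ln 18 and log_16(n) = ln n / ln 16. The ratio is (ln n / ln 18) · (ln 16 / ln n) = ln 16 / ln 18, a constant independent of n. So the limit is ln 16 / ln 18 = log_18(16).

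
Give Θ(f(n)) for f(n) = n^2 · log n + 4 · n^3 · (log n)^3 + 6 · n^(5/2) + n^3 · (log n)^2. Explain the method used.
f(n) ∈ Θ(n^3 · (log n)^3)

Compare the terms by growth order. For large n, n^a · (log n)^b dominates n^a' · (log n)^b' iff a > a', or (a = a' and b > b'). Ranking the 4 terms shows the dominant one is 4 · n^3 · (log n)^3. Hence f(n) ∈ Θ(n^3 · (log n)^3).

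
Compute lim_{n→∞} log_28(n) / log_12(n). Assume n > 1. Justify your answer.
lim = ln(12) / ln(28) = log_28(12)

Change of base: log_28(n) = ln n / ln 28 and log_12(n) = ln n / ln 12. The ratio is (ln n / ln 28) · (ln 12 / ln n) = ln 12 / ln 28, a constant independent of n. So the limit is ln 12 / ln 28 = log_28(12).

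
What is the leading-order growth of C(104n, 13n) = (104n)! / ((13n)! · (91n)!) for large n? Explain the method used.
C(104n, 13n) ~ (16777216/823543)^(13n) · sqrt(4/(7π·13n))

Write N = 13n. Apply Stirling to each factorial:
  (8N)! ~ sqrt(2π·8N) · (8N/e)^(8N),
  N! ~ sqrt(2π N) · (N/e)^N,
  (7N)! ~ sqrt(2π·7N) · (7N/e)^(7N).
The exponential factors combine to (8N)^(8N) / (N^N · (7N)^(7N)) = 8^(8N)/7^(7N) = (8^8/7^7)^N = (16777216/823543)^N.
The square-root prefactors combine to sqrt(2π·8N) / (sqrt(2π N)·sqrt(2π·7N)) = sqrt(8 / (2π·7·N)) = sqrt(4/(7π·13n)).
Substituting N = 13n: C(104n, 13n) ~ (16777216/823543)^(13n) · sqrt(4/(7π·13n)).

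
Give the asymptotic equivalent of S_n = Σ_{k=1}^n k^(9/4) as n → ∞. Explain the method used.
S_n ~ (4/13) · n^(13/4)

Integral comparison: Σ_{k=1}^n k^(9/4) = ∫_0^n x^(9/4) dx + O(n^(9/4)). The integral is n^(1 + 9/4) / (1 + 9/4) = n^((9+4)/4) / ((9+4)/4) = (4/13) · n^(13/4).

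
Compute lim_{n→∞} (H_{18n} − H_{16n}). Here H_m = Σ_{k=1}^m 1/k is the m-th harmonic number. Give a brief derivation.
lim = ln(18/16) = ln(9/8)

Euler-Maclaurin gives H_m = ln m + γ + 1/(2m) + O(1/m^2). The γ and O(1/m) terms cancel in the difference:
  H_{18n} − H_{16n} = ln(18n) − ln(16n) + O(1/n) = ln(18/16) + O(1/n).
Hence the limit is ln(18/16) = ln(9/8).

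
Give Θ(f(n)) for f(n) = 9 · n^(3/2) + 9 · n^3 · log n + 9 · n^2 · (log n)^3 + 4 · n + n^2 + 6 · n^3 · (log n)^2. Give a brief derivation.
f(n) ∈ Θ(n^3 · (log n)^2)

Compare the terms by growth order. For large n, n^a · (log n)^b dominates n^a' · (log n)^b' iff a > a', or (a = a' and b > b'). Ranking the 6 terms shows the dominant one is 6 · n^3 · (log n)^2. Hence f(n) ∈ Θ(n^3 · (log n)^2).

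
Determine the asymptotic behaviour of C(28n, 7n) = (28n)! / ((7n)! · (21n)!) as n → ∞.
C(28n, 7n) ~ (256/27)^(7n) · sqrt(2/(3π·7n))

Write N = 7n. Apply Stirling to each factorial:
  (4N)! ~ sqrt(2π·4N) · (4N/e)^(4N),
  N! ~ sqrt(2π N) · (N/e)^N,
  (3N)! ~ sqrt(2π·3N) · (3N/e)^(3N).
The exponential factors combine to (4N)^(4N) / (N^N · (3N)^(3N)) = 4^(4N)/3^(3N) = (4^4/3^3)^N = (256/27)^N.
The square-root prefactors combine to sqrt(2π·4N) / (sqrt(2π N)·sqrt(2π·3N)) = sqrt(4 / (2π·3·N)) = sqrt(2/(3π·7n)).
Substituting N = 7n: C(28n, 7n) ~ (256/27)^(7n) · sqrt(2/(3π·7n)).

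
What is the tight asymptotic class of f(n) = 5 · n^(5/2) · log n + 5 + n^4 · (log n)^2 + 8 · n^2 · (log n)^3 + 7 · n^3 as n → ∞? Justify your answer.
f(n) ∈ Θ(n^4 · (log n)^2)

Compare the terms by growth order. For large n, n^a · (log n)^b dominates n^a' · (log n)^b' iff a > a', or (a = a' and b > b'). Ranking the 5 terms shows the dominant one is n^4 · (log n)^2. Hence f(n) ∈ Θ(n^4 · (log n)^2).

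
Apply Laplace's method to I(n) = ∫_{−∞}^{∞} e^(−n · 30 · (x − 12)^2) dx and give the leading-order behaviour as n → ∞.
I(n) = sqrt(π/(30n))

Here φ(x) = 30 · (x − 12)^2 has its unique minimum at x* = 12 with φ(x*) = 0 and φ''(x*) = 60. Laplace's method gives
  I(n) ~ e^(−n φ(x*)) · sqrt(2π / (n · φ''(x*))) = sqrt(2π / (60n)) = sqrt(π/(30n)).
This is exact: substituting u = (x − 12)·sqrt(30n) gives I(n) = (1/sqrt(30n)) ∫_{−∞}^{∞} e^(−u^2) du = sqrt(π/(30n)).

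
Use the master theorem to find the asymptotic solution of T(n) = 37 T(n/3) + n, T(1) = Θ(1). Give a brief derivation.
T(n) = Θ(n^(log_3 37))

Master theorem: compare f(n) = n to n^(log_3 37) where log_3 37 ≈ 3.287. Since 1 < log_3 37, we have f(n) = O(n^(log_3 37 − ε)) for some ε > 0 — Case 1. Hence T(n) = Θ(n^(log_3 37)).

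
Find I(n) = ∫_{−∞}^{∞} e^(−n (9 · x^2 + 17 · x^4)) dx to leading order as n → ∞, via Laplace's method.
I(n) ~ sqrt(π/(9n))

φ(x) = 9 · x^2 + 17 · x^4 has its unique global minimum at x* = 0 (since φ'(x) = 18x + 68x^3 = 0 only at x = 0 for real x with both coefficients positive, and φ → ∞ as |x| → ∞). At x* = 0, φ(0) = 0 and φ''(0) = 18. Laplace's method then gives
  I(n) ~ sqrt(2π / (n · φ''(0))) · e^(−n φ(0)) = sqrt(2π / (18n)) = sqrt(π/(9n)).
The 17 · x^4 term contributes only at subleading order (an O(1/n) relative correction).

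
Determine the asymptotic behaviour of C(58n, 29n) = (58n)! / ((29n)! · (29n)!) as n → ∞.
C(58n, 29n) ~ (4)^(29n) · sqrt(1/(π·29n))

Write N = 29n. Apply Stirling to each factorial:
  (2N)! ~ sqrt(2π·2N) · (2N/e)^(2N),
  N! ~ sqrt(2π N) · (N/e)^N,
  (1N)! ~ sqrt(2π·1N) · (1N/e)^(1N).
The exponential factors combine to (2N)^(2N) / (N^N · (1N)^(1N)) = 2^(2N)/1^(1N) = (2^2/1^1)^N = (4)^N.
The square-root prefactors combine to sqrt(2π·2N) / (sqrt(2π N)·sqrt(2π·1N)) = sqrt(2 / (2π·1·N)) = sqrt(1/(π·29n)).
Substituting N = 29n: C(58n, 29n) ~ (4)^(29n) · sqrt(1/(π·29n)).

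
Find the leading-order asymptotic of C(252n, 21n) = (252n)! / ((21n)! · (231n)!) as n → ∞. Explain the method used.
C(252n, 21n) ~ (8916100448256/285311670611)^(21n) · sqrt(6/(11π·21n))

Write N = 21n. Apply Stirling to each factorial:
  (12N)! ~ sqrt(2π·12N) · (12N/e)^(12N),
  N! ~ sqrt(2π N) · (N/e)^N,
  (11N)! ~ sqrt(2π·11N) · (11N/e)^(11N).
The exponential factors combine to (12N)^(12N) / (N^N · (11N)^(11N)) = 12^(12N)/11^(11N) = (12^12/11^11)^N = (8916100448256/285311670611)^N.
The square-root prefactors combine to sqrt(2π·12N) / (sqrt(2π N)·sqrt(2π·11N)) = sqrt(12 / (2π·11·N)) = sqrt(6/(11π·21n)).
Substituting N = 21n: C(252n, 21n) ~ (8916100448256/285311670611)^(21n) · sqrt(6/(11π·21n)).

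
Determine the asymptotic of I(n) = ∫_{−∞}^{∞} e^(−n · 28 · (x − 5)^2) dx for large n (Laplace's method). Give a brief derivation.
I(n) = sqrt(π/(28n))

Here φ(x) = 28 · (x − 5)^2 has its unique minimum at x* = 5 with φ(x*) = 0 and φ''(x*) = 56. Laplace's method gives
  I(n) ~ e^(−n φ(x*)) · sqrt(2π / (n · φ''(x*))) = sqrt(2π / (56n)) = sqrt(π/(28n)).
This is exact: substituting u = (x − 5)·sqrt(28n) gives I(n) = (1/sqrt(28n)) ∫_{−∞}^{∞} e^(−u^2) du = sqrt(π/(28n)).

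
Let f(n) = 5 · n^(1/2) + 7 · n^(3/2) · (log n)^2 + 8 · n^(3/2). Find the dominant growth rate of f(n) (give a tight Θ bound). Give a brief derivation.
f(n) ∈ Θ(n^(3/2) · (log n)^2)

Compare the terms by growth order. For large n, n^a · (log n)^b dominates n^a' · (log n)^b' iff a > a', or (a = a' and b > b'). Ranking the 3 terms shows the dominant one is 7 · n^(3/2) · (log n)^2. Hence f(n) ∈ Θ(n^(3/2) · (log n)^2).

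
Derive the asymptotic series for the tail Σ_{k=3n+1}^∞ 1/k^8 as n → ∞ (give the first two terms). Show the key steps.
Σ_{k>3n} 1/k^8 = 1/(7 · (3n)^7) − 1/(2 · (3n)^8) + O(1/(3n)^9)

Compare to the integral: ∫_{3n}^∞ x^(−8) dx = [−x^(−7)/7]_{3n}^∞ = 1/((8−1)·(3n)^7). The Euler-Maclaurin correction adds −f(3n)/2 = −1/(2·(3n)^8). Euler-Maclaurin then gives
  Σ_{k>3n} 1/k^8 = ∫_{3n}^∞ dx/x^8 − 1/(2·(3n)^8) + O(1/(3n)^9).
(Equivalently this is ζ(8) − Σ_{k≤3n} 1/k^8.)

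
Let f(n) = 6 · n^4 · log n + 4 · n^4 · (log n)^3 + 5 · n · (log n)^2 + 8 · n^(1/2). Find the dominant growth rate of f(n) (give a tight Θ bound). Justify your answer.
f(n) ∈ Θ(n^4 · (log n)^3)

Compare the terms by growth order. For large n, n^a · (log n)^b dominates n^a' · (log n)^b' iff a > a', or (a = a' and b > b'). Ranking the 4 terms shows the dominant one is 4 · n^4 · (log n)^3. Hence f(n) ∈ Θ(n^4 · (log n)^3).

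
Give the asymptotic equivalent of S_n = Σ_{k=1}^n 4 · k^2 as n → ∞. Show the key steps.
S_n ~ 4 · n^3 / 3

By integral comparison (Euler-Maclaurin), Σ_{k=1}^n 4 · k^2 = 4 · ∫_0^n x^2 dx + O(n^2) = 4 · n^3/3 + O(n^2). (Equivalently, Faulhaber's formula gives the same leading term.)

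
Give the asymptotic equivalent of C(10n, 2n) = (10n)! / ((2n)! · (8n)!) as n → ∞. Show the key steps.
C(10n, 2n) ~ (3125/256)^(2n) · sqrt(5/(8π·2n))

Write N = 2n. Apply Stirling to each factorial:
  (5N)! ~ sqrt(2π·5N) · (5N/e)^(5N),
  N! ~ sqrt(2π N) · (N/e)^N,
  (4N)! ~ sqrt(2π·4N) · (4N/e)^(4N).
The exponential factors combine to (5N)^(5N) / (N^N · (4N)^(4N)) = 5^(5N)/4^(4N) = (5^5/4^4)^N = (3125/256)^N.
The square-root prefactors combine to sqrt(2π·5N) / (sqrt(2π N)·sqrt(2π·4N)) = sqrt(5 / (2π·4·N)) = sqrt(5/(8π·2n)).
Substituting N = 2n: C(10n, 2n) ~ (3125/256)^(2n) · sqrt(5/(8π·2n)).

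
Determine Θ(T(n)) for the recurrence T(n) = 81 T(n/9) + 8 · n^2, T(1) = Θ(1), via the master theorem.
T(n) = Θ(n^2 log n)

log_9 81 = 2, and f(n) = 8 · n^2 = Θ(n^(log_9 81)). This is Case 2 of the master theorem: T(n) = Θ(f(n) · log n) = Θ(n^2 log n).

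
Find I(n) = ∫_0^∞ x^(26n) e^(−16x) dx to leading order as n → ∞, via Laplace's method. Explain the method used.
I(n) ~ (sqrt(2π·26n) / 16) · (26n/(16e))^(26n)

Write the integrand as exp(26n ln x − 16x) and set f(x) = 26n ln x − 16x. Then f'(x) = 26n/x − 16 = 0 at x* = 26n/16, and f''(x*) = −26n/x*^2 = −16^2/(26n). Laplace's method (interior maximum) gives
  I(n) ~ e^(f(x*)) · sqrt(2π / |f''(x*)|)
        = exp(26n ln(26n/16) − 26n) · sqrt(2π · 26n / 16^2)
        = (26n/16)^(26n) e^(−26n) · sqrt(2π·26n) / 16
        = (sqrt(2π·26n) / 16) · (26n/(16e))^(26n).
This matches Γ(26n+1)/16^(26n+1) with Stirling applied to Γ.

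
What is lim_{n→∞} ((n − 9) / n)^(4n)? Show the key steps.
lim = e^(−36)

Rewrite as (1 − 9/n)^(4n). By the standard limit (1 + x/n)^n → e^x, we have (1 − 9/n)^n → e^(−9), and raising to the 4th power gives e^(−36).
More precisely, ln[(1 − 9/n)^(4n)] = 4n · ln(1 − 9/n) = 4n · (-9/n + O(1/n^2)) = -36 + O(1/n) → -36.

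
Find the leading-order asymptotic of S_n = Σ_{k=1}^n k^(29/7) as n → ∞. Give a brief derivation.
S_n ~ (7/36) · n^(36/7)

Integral comparison: Σ_{k=1}^n k^(29/7) = ∫_0^n x^(29/7) dx + O(n^(29/7)). The integral is n^(1 + 29/7) / (1 + 29/7) = n^((29+7)/7) / ((29+7)/7) = (7/36) · n^(36/7).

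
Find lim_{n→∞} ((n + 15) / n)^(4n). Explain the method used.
lim = e^60

Rewrite as (1 + 15/n)^(4n). By the standard limit (1 + x/n)^n → e^x, we have (1 + 15/n)^n → e^15, and raising to the 4th power gives e^60.
More precisely, ln[(1 + 15/n)^(4n)] = 4n · ln(1 + 15/n) = 4n · (15/n + O(1/n^2)) = 60 + O(1/n) → 60.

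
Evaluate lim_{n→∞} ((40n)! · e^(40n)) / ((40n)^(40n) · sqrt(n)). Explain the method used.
lim = sqrt(2π·40)

Stirling: (40n)! ~ sqrt(2π·40n) · (40n/e)^(40n). Hence
  (40n)! · e^(40n) / (40n)^(40n) ~ sqrt(2π·40n).
Dividing by sqrt(n): sqrt(2π·40n) / sqrt(n) = sqrt(2π·40) · n^((1−1)/2), so the limit is sqrt(2π·40).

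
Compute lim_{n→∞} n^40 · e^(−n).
lim = 0

Exponentials with base > 1 dominate every fixed polynomial: for any fixed c, n^c / e^n → 0 as n → ∞ (e.g. by the ratio test, or since e^n grows faster than any power of n). Hence n^40 · e^(−n) = n^40 / e^n → 0.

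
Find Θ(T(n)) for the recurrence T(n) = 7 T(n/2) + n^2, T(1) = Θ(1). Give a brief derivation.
T(n) = Θ(n^(log_2 7))

Master theorem: compare f(n) = n^2 to n^(log_2 7) where log_2 7 ≈ 2.807. Since 2 < log_2 7, we have f(n) = O(n^(log_2 7 − ε)) for some ε > 0 — Case 1. Hence T(n) = Θ(n^(log_2 7)).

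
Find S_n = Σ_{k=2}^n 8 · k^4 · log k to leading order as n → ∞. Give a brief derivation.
S_n ~ 8 · n^5 log n / 5 − 8 · n^5 / 25

By integral comparison, S_n = ∫_1^n 8 · x^4 · log x dx + O(n^4 · log n). For the integral, ∫ x^4 log x dx = n^5 log n / 5 − n^5/25 (integration by parts). Hence S_n ~ 8 · n^5 log n / 5 − 8 · n^5 / 25.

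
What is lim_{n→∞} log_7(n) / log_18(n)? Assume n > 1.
lim = ln(18) / ln(7) = log_7(18)

Change of base: log_7(n) = ln n / ln 7 and log_18(n) = ln n / ln 18. The ratio is (ln n / ln 7) · (ln 18 / ln n) = ln 18 / ln 7, a constant independent of n. So the limit is ln 18 / ln 7 = log_7(18).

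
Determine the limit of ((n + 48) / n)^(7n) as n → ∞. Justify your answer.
lim = e^336

Rewrite as (1 + 48/n)^(7n). By the standard limit (1 + x/n)^n → e^x, we have (1 + 48/n)^n → e^48, and raising to the 7th power gives e^336.
More precisely, ln[(1 + 48/n)^(7n)] = 7n · ln(1 + 48/n) = 7n · (48/n + O(1/n^2)) = 336 + O(1/n) → 336.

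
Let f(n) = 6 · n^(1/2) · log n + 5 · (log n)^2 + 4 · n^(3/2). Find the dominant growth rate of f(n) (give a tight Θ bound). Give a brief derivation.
f(n) ∈ Θ(n^(3/2))

Compare the terms by growth order. For large n, n^a · (log n)^b dominates n^a' · (log n)^b' iff a > a', or (a = a' and b > b'). Ranking the 3 terms shows the dominant one is 4 · n^(3/2). Hence f(n) ∈ Θ(n^(3/2)).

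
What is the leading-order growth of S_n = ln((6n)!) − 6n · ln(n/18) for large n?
S_n ~ 6n · (ln 108 − 1) + O(ln n)

Stirling: ln((6n)!) = 6n ln(6n) − 6n + O(ln n).
  S_n = 6n ln(6n) − 6n − 6n ln(n/18) + O(ln n)
      = 6n ln(6n) − 6n ln n + 6n ln 18 − 6n + O(ln n)
      = 6n ln 6 + 6n ln 18 − 6n + O(ln n)
      = 6n (ln 108 − 1) + O(ln n).
Numerically ln(108) − 1 ≈ 3.6821.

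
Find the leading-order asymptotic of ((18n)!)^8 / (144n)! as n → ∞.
((18n)!)^8/(144n)! ~ ((2π·18n)^(7/2) / sqrt(8)) · 8^(−8·18n)  →  0

Write N = 18n. Stirling: N! ~ sqrt(2π N)(N/e)^N and (8N)! ~ sqrt(2π·8N)·(8N/e)^(8N).
  (N!)^8/(8N)! ~ (2π N)^(8/2) (N/e)^(8N) / [sqrt(2π·8N) (8N/e)^(8N)]
     = (2π N)^(8/2) / sqrt(2π·8N) · (N/(8N))^(8N)
     = (2π N)^((8−1)/2) / sqrt(8) · 8^(−8N).
Since 8^8 > 1, the factor 8^(−8N) decays exponentially, so the ratio → 0. Substituting N = 18n gives the stated form.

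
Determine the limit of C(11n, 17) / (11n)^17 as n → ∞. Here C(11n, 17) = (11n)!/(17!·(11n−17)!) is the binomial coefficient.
lim = 1/17! = 1/355687428096000

With N = 11n → ∞: C(N, 17) / N^17 = [N(N−1)…(N−16)] / (17! · N^17) = (1/17!) · 1 · (1 − 1/(11n)) · … · (1 − 16/(11n)). Each factor → 1 as N → ∞, so the limit is 1/17! = 1/355687428096000.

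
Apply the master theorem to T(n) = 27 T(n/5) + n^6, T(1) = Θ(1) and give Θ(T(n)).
T(n) = Θ(n^6)

log_5 27 ≈ 2.048. f(n) = n^6 dominates n^(log_5 27) since 6 > 2.048, and the regularity condition a·f(n/b) = 27·(n/5)^6 = (27/15625)·n^6 ≤ c·f(n) holds with c = 27/15625 ≈ 0.00173 < 1. So this is Case 3: T(n) = Θ(f(n)) = Θ(n^6).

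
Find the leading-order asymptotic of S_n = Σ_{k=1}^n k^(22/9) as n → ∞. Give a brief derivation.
S_n ~ (9/31) · n^(31/9)

Integral comparison: Σ_{k=1}^n k^(22/9) = ∫_0^n x^(22/9) dx + O(n^(22/9)). The integral is n^(1 + 22/9) / (1 + 22/9) = n^((22+9)/9) / ((22+9)/9) = (9/31) · n^(31/9).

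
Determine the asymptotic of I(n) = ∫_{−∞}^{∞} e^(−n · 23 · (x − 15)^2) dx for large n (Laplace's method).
I(n) = sqrt(π/(23n))

Here φ(x) = 23 · (x − 15)^2 has its unique minimum at x* = 15 with φ(x*) = 0 and φ''(x*) = 46. Laplace's method gives
  I(n) ~ e^(−n φ(x*)) · sqrt(2π / (n · φ''(x*))) = sqrt(2π / (46n)) = sqrt(π/(23n)).
This is exact: substituting u = (x − 15)·sqrt(23n) gives I(n) = (1/sqrt(23n)) ∫_{−∞}^{∞} e^(−u^2) du = sqrt(π/(23n)).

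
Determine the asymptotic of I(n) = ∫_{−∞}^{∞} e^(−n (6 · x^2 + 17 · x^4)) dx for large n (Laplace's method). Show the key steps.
I(n) ~ sqrt(π/(6n))

φ(x) = 6 · x^2 + 17 · x^4 has its unique global minimum at x* = 0 (since φ'(x) = 12x + 68x^3 = 0 only at x = 0 for real x with both coefficients positive, and φ → ∞ as |x| → ∞). At x* = 0, φ(0) = 0 and φ''(0) = 12. Laplace's method then gives
  I(n) ~ sqrt(2π / (n · φ''(0))) · e^(−n φ(0)) = sqrt(2π / (12n)) = sqrt(π/(6n)).
The 17 · x^4 term contributes only at subleading order (an O(1/n) relative correction).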